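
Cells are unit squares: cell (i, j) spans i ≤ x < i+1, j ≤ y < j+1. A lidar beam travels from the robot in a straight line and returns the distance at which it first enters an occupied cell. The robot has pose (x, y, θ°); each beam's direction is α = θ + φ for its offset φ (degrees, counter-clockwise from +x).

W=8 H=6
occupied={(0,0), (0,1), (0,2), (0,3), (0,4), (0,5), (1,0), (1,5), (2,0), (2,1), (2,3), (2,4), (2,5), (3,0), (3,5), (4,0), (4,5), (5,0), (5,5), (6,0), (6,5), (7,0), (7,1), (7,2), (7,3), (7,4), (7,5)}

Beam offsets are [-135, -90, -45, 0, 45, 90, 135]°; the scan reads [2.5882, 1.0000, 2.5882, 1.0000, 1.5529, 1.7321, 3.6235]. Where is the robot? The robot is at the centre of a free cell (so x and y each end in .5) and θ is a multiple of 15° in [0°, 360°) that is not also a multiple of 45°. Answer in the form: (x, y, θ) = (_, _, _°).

(x, y, θ) = (3.5, 2.5, 210°)

The pose lattice has 21·16 = 336 candidates. Test each by forward raycasting.
  (5.5, 3.5, 60°): beam 2 = 1.7321 ≠ 1.0000 ✗
  (4.5, 1.5, 300°): beam 1 = 1.5529 ≠ 2.5882 ✗
  (5.5, 3.5, 240°): beam 1 = 1.5529 ≠ 2.5882 ✗
  (3.5, 2.5, 165°): beam 1 = 4.0415 ≠ 2.5882 ✗
  …
  (3.5, 2.5, 210°): r_1=2.5882, r_2=1.0000, r_3=2.5882, r_4=1.0000, r_5=1.5529, r_6=1.7321, r_7=3.6235 — all match ✓
Only this pose fits every beam.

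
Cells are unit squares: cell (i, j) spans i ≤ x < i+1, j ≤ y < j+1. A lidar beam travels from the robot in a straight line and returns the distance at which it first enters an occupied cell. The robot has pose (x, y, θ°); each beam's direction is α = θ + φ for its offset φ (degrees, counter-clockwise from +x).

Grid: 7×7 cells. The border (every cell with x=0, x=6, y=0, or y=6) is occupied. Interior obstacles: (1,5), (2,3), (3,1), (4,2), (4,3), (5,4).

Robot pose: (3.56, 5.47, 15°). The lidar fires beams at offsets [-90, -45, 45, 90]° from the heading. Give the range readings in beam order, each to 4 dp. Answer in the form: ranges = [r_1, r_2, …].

ranges = [1.7000, 1.6628, 0.6120, 0.5487]

beam 1: φ=-90°, α=285°
  cosα=0.2588 sinα=-0.9659 | (3,5) | tMaxX 1.7000 tMaxY 0.4866 | tΔX 3.8637 tΔY 1.0353
    t=0.4866 [y] (3,4)
    t=1.5219 [y] (3,3)
    t=1.7000 [x] (4,3) — stop
  → r_1 = 1.7000
beam 2: φ=-45°, α=330°
  cosα=0.8660 sinα=-0.5000 | (3,5) | tMaxX 0.5081 tMaxY 0.9400 | tΔX 1.1547 tΔY 2.0000
    t=0.5081 [x] (4,5)
    t=0.9400 [y] (4,4)
    t=1.6628 [x] (5,4) — stop
  → r_2 = 1.6628
beam 3: φ=45°, α=60°
  cosα=0.5000 sinα=0.8660 | (3,5) | tMaxX 0.8800 tMaxY 0.6120 | tΔX 2.0000 tΔY 1.1547
    t=0.6120 [y] (3,6) — stop
  → r_3 = 0.6120
beam 4: φ=90°, α=105°
  cosα=-0.2588 sinα=0.9659 | (3,5) | tMaxX 2.1637 tMaxY 0.5487 | tΔX 3.8637 tΔY 1.0353
    t=0.5487 [y] (3,6) — stop
  → r_4 = 0.5487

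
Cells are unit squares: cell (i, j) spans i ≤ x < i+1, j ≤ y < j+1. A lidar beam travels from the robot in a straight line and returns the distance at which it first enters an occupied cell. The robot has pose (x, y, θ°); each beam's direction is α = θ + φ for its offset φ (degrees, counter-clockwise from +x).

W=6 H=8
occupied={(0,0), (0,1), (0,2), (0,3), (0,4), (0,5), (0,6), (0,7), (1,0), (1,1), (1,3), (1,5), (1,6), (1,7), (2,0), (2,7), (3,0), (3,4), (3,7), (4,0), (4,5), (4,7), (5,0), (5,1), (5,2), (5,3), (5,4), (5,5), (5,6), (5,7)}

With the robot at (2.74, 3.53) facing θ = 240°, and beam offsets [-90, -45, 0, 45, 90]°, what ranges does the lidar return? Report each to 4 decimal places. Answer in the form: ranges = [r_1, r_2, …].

ranges = [0.8545, 0.7661, 1.7667, 2.6192, 2.6096]

beam 1: φ=-90°, α=150°
  cosα=-0.8660 sinα=0.5000 | (2,3) | tMaxX 0.8545 tMaxY 0.9400 | tΔX 1.1547 tΔY 2.0000
    t=0.8545 [x] (1,3) — stop
  → r_1 = 0.8545
beam 2: φ=-45°, α=195°
  cosα=-0.9659 sinα=-0.2588 | (2,3) | tMaxX 0.7661 tMaxY 2.0478 | tΔX 1.0353 tΔY 3.8637
    t=0.7661 [x] (1,3) — stop
  → r_2 = 0.7661
beam 3: φ=0°, α=240°
  cosα=-0.5000 sinα=-0.8660 | (2,3) | tMaxX 1.4800 tMaxY 0.6120 | tΔX 2.0000 tΔY 1.1547
    t=0.6120 [y] (2,2)
    t=1.4800 [x] (1,2)
    t=1.7667 [y] (1,1) — stop
  → r_3 = 1.7667
beam 4: φ=45°, α=285°
  cosα=0.2588 sinα=-0.9659 | (2,3) | tMaxX 1.0046 tMaxY 0.5487 | tΔX 3.8637 tΔY 1.0353
    t=0.5487 [y] (2,2)
    t=1.0046 [x] (3,2)
    t=1.5840 [y] (3,1)
    t=2.6192 [y] (3,0) — stop
  → r_4 = 2.6192
beam 5: φ=90°, α=330°
  cosα=0.8660 sinα=-0.5000 | (2,3) | tMaxX 0.3002 tMaxY 1.0600 | tΔX 1.1547 tΔY 2.0000
    t=0.3002 [x] (3,3)
    t=1.0600 [y] (3,2)
    t=1.4549 [x] (4,2)
    t=2.6096 [x] (5,2) — stop
  → r_5 = 2.6096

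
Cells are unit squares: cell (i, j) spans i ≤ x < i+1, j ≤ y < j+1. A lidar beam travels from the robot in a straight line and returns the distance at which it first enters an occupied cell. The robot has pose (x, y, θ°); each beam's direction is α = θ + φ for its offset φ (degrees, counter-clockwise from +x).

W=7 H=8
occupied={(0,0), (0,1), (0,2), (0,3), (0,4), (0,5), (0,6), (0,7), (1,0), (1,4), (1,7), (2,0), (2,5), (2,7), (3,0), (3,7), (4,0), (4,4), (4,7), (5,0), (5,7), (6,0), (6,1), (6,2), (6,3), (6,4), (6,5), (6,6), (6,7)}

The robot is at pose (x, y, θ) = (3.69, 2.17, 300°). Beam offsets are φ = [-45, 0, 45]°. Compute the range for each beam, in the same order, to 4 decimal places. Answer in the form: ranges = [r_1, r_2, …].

ranges = [1.2113, 1.3510, 2.3915]

beam 1: φ=-45°, α=255°
  cosα=-0.2588 sinα=-0.9659 | (3,2) | tMaxX 2.6660 tMaxY 0.1760 | tΔX 3.8637 tΔY 1.0353
    t=0.1760 [y] (3,1)
    t=1.2113 [y] (3,0) — stop
  → r_1 = 1.2113
beam 2: φ=0°, α=300°
  cosα=0.5000 sinα=-0.8660 | (3,2) | tMaxX 0.6200 tMaxY 0.1963 | tΔX 2.0000 tΔY 1.1547
    t=0.1963 [y] (3,1)
    t=0.6200 [x] (4,1)
    t=1.3510 [y] (4,0) — stop
  → r_2 = 1.3510
beam 3: φ=45°, α=345°
  cosα=0.9659 sinα=-0.2588 | (3,2) | tMaxX 0.3209 tMaxY 0.6568 | tΔX 1.0353 tΔY 3.8637
    t=0.3209 [x] (4,2)
    t=0.6568 [y] (4,1)
    t=1.3562 [x] (5,1)
    t=2.3915 [x] (6,1) — stop
  → r_3 = 2.3915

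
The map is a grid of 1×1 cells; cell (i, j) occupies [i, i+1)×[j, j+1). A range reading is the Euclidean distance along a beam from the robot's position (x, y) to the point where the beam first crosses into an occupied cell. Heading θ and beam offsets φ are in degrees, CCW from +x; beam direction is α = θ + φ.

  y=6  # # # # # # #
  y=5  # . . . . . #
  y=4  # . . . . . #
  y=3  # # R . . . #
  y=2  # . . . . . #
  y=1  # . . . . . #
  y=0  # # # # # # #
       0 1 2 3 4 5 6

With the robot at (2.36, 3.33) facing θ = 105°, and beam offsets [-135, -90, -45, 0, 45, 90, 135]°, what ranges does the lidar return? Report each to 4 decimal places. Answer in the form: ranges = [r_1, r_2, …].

ranges = [4.2031, 3.7684, 3.0831, 2.7642, 0.4157, 0.3727, 2.6905]

beam 1: φ=-135°, α=330°
  d=(0.8660,-0.5000)  start (2,3)  tX=0.7390 tY=0.6600  stride 1/|dx|=1.1547 1/|dy|=2.0000
    cross y-line → (2,2), t=0.6600
    cross x-line → (3,2), t=0.7390
    cross x-line → (4,2), t=1.8937
    cross y-line → (4,1), t=2.6600
    cross x-line → (5,1), t=3.0484
    cross x-line → (6,1), t=4.2031 (wall)
  → r_1 = 4.2031
beam 2: φ=-90°, α=15°
  d=(0.9659,0.2588)  start (2,3)  tX=0.6626 tY=2.5887  stride 1/|dx|=1.0353 1/|dy|=3.8637
    cross x-line → (3,3), t=0.6626
    cross x-line → (4,3), t=1.6979
    cross y-line → (4,4), t=2.5887
    cross x-line → (5,4), t=2.7331
    cross x-line → (6,4), t=3.7684 (wall)
  → r_2 = 3.7684
beam 3: φ=-45°, α=60°
  d=(0.5000,0.8660)  start (2,3)  tX=1.2800 tY=0.7736  stride 1/|dx|=2.0000 1/|dy|=1.1547
    cross y-line → (2,4), t=0.7736
    cross x-line → (3,4), t=1.2800
    cross y-line → (3,5), t=1.9283
    cross y-line → (3,6), t=3.0831 (wall)
  → r_3 = 3.0831
beam 4: φ=0°, α=105°
  d=(-0.2588,0.9659)  start (2,3)  tX=1.3909 tY=0.6936  stride 1/|dx|=3.8637 1/|dy|=1.0353
    cross y-line → (2,4), t=0.6936
    cross x-line → (1,4), t=1.3909
    cross y-line → (1,5), t=1.7289
    cross y-line → (1,6), t=2.7642 (wall)
  → r_4 = 2.7642
beam 5: φ=45°, α=150°
  d=(-0.8660,0.5000)  start (2,3)  tX=0.4157 tY=1.3400  stride 1/|dx|=1.1547 1/|dy|=2.0000
    cross x-line → (1,3), t=0.4157 (wall)
  → r_5 = 0.4157
beam 6: φ=90°, α=195°
  d=(-0.9659,-0.2588)  start (2,3)  tX=0.3727 tY=1.2750  stride 1/|dx|=1.0353 1/|dy|=3.8637
    cross x-line → (1,3), t=0.3727 (wall)
  → r_6 = 0.3727
beam 7: φ=135°, α=240°
  d=(-0.5000,-0.8660)  start (2,3)  tX=0.7200 tY=0.3811  stride 1/|dx|=2.0000 1/|dy|=1.1547
    cross y-line → (2,2), t=0.3811
    cross x-line → (1,2), t=0.7200
    cross y-line → (1,1), t=1.5358
    cross y-line → (1,0), t=2.6905 (wall)
  → r_7 = 2.6905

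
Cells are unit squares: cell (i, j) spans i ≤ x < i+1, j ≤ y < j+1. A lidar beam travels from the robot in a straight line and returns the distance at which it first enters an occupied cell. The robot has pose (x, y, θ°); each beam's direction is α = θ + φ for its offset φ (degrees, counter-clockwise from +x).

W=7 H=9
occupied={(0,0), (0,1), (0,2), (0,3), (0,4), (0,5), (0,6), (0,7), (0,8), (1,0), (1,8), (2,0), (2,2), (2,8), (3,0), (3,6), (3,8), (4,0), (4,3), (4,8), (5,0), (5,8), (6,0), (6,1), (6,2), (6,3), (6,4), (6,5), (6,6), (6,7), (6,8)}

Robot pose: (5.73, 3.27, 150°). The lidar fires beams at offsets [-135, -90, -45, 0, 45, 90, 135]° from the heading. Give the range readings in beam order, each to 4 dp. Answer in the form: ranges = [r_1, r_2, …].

ranges = [0.2795, 0.5400, 4.8969, 0.8429, 0.7558, 2.6212, 1.0432]

beam 1: φ=-135°, α=15°
  cosα=0.9659 sinα=0.2588 | (5,3) | tMaxX 0.2795 tMaxY 2.8205 | tΔX 1.0353 tΔY 3.8637
    t=0.2795 [x] (6,3) — stop
  → r_1 = 0.2795
beam 2: φ=-90°, α=60°
  cosα=0.5000 sinα=0.8660 | (5,3) | tMaxX 0.5400 tMaxY 0.8429 | tΔX 2.0000 tΔY 1.1547
    t=0.5400 [x] (6,3) — stop
  → r_2 = 0.5400
beam 3: φ=-45°, α=105°
  cosα=-0.2588 sinα=0.9659 | (5,3) | tMaxX 2.8205 tMaxY 0.7558 | tΔX 3.8637 tΔY 1.0353
    t=0.7558 [y] (5,4)
    t=1.7910 [y] (5,5)
    t=2.8205 [x] (4,5)
    t=2.8263 [y] (4,6)
    t=3.8616 [y] (4,7)
    t=4.8969 [y] (4,8) — stop
  → r_3 = 4.8969
beam 4: φ=0°, α=150°
  cosα=-0.8660 sinα=0.5000 | (5,3) | tMaxX 0.8429 tMaxY 1.4600 | tΔX 1.1547 tΔY 2.0000
    t=0.8429 [x] (4,3) — stop
  → r_4 = 0.8429
beam 5: φ=45°, α=195°
  cosα=-0.9659 sinα=-0.2588 | (5,3) | tMaxX 0.7558 tMaxY 1.0432 | tΔX 1.0353 tΔY 3.8637
    t=0.7558 [x] (4,3) — stop
  → r_5 = 0.7558
beam 6: φ=90°, α=240°
  cosα=-0.5000 sinα=-0.8660 | (5,3) | tMaxX 1.4600 tMaxY 0.3118 | tΔX 2.0000 tΔY 1.1547
    t=0.3118 [y] (5,2)
    t=1.4600 [x] (4,2)
    t=1.4665 [y] (4,1)
    t=2.6212 [y] (4,0) — stop
  → r_6 = 2.6212
beam 7: φ=135°, α=285°
  cosα=0.2588 sinα=-0.9659 | (5,3) | tMaxX 1.0432 tMaxY 0.2795 | tΔX 3.8637 tΔY 1.0353
    t=0.2795 [y] (5,2)
    t=1.0432 [x] (6,2) — stop
  → r_7 = 1.0432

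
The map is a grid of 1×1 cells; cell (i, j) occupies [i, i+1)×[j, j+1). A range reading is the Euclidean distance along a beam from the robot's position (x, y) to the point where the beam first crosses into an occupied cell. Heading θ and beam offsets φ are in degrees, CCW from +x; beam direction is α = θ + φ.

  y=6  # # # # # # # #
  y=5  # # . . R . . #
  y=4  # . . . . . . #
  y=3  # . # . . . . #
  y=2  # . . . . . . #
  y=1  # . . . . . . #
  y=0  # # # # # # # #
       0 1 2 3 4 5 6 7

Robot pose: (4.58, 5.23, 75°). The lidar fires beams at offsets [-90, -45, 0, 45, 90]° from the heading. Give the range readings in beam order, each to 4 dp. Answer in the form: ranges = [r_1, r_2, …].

beam 1: φ=-90°, α=345°
  d=(0.9659,-0.2588)  start (4,5)  tX=0.4348 tY=0.8887  stride 1/|dx|=1.0353 1/|dy|=3.8637
    cross x-line → (5,5), t=0.4348
    cross y-line → (5,4), t=0.8887
    cross x-line → (6,4), t=1.4701
    cross x-line → (7,4), t=2.5054 (wall)
  → r_1 = 2.5054
beam 2: φ=-45°, α=30°
  d=(0.8660,0.5000)  start (4,5)  tX=0.4850 tY=1.5400  stride 1/|dx|=1.1547 1/|dy|=2.0000
    cross x-line → (5,5), t=0.4850
    cross y-line → (5,6), t=1.5400 (wall)
  → r_2 = 1.5400
beam 3: φ=0°, α=75°
  d=(0.2588,0.9659)  start (4,5)  tX=1.6228 tY=0.7972  stride 1/|dx|=3.8637 1/|dy|=1.0353
    cross y-line → (4,6), t=0.7972 (wall)
  → r_3 = 0.7972
beam 4: φ=45°, α=120°
  d=(-0.5000,0.8660)  start (4,5)  tX=1.1600 tY=0.8891  stride 1/|dx|=2.0000 1/|dy|=1.1547
    cross y-line → (4,6), t=0.8891 (wall)
  → r_4 = 0.8891
beam 5: φ=90°, α=165°
  d=(-0.9659,0.2588)  start (4,5)  tX=0.6005 tY=2.9751  stride 1/|dx|=1.0353 1/|dy|=3.8637
    cross x-line → (3,5), t=0.6005
    cross x-line → (2,5), t=1.6357
    cross x-line → (1,5), t=2.6710 (wall)
  → r_5 = 2.6710

ranges = [2.5054, 1.5400, 0.7972, 0.8891, 2.6710]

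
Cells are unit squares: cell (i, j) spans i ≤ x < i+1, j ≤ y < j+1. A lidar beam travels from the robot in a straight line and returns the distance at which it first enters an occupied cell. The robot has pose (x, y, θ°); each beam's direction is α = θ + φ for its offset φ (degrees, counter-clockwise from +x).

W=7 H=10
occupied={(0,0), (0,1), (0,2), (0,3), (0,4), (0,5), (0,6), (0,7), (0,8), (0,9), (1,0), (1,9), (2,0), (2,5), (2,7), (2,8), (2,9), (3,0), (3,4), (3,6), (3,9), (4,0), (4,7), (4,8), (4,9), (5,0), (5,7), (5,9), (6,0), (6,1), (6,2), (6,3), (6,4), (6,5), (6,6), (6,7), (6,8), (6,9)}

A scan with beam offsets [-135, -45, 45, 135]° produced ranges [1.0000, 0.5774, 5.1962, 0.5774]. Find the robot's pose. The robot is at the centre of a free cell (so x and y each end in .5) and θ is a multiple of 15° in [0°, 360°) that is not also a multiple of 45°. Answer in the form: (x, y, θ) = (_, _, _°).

(x, y, θ) = (1.5, 5.5, 255°)

Enumerate (i+0.5, j+0.5, θ) over the 32 free cells and 16 admissible headings. For each, cast all 4 beams and compare to the given ranges.
  (2.5, 4.5, 165°): beam 1 = 0.5774 ≠ 1.0000 ✗
  (1.5, 8.5, 120°): beam 1 = 0.5176 ≠ 1.0000 ✗
  (3.5, 3.5, 330°): beam 1 = 2.5882 ≠ 1.0000 ✗
  (5.5, 2.5, 255°): beam 1 = 4.0415 ≠ 1.0000 ✗
  …
  (1.5, 5.5, 255°): r_1=1.0000, r_2=0.5774, r_3=5.1962, r_4=0.5774 — all match ✓
Only this pose fits every beam.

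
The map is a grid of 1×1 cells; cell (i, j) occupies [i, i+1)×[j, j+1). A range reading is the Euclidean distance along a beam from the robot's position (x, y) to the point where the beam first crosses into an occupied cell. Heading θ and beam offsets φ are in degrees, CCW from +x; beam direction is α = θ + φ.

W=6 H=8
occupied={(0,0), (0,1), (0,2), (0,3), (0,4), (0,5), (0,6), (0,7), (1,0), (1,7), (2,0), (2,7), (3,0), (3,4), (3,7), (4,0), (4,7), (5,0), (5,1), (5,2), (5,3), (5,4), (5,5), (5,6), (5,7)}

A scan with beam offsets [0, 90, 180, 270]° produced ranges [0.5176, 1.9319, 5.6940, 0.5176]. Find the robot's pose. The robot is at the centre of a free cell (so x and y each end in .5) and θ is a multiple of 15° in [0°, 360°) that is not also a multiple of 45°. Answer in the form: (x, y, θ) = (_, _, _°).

(x, y, θ) = (1.5, 1.5, 255°)

Candidates: 23 free-cell centres × 16 headings = 368 poses. Raycast each; keep the one whose scan matches to 4 dp.
  (3.5, 3.5, 165°): beam 1 = 2.5882 ≠ 0.5176 ✗
  (4.5, 2.5, 105°): beam 1 = 1.9319 ≠ 0.5176 ✗
  (1.5, 4.5, 345°): beam 1 = 1.5529 ≠ 0.5176 ✗
  …
  (1.5, 1.5, 255°): r_1=0.5176, r_2=1.9319, r_3=5.6940, r_4=0.5176 — all match ✓
No second candidate reproduces the full scan.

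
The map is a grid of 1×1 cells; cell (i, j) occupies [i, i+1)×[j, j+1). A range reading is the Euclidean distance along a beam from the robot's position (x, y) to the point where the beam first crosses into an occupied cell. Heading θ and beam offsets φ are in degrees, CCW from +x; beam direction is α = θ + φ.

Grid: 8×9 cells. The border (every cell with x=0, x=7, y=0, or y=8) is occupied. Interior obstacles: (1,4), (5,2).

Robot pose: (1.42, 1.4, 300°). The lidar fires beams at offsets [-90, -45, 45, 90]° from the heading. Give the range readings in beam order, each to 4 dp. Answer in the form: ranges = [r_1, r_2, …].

beam 1: φ=-90°, α=210°
  direction (-0.8660, -0.5000); cell (1,1); t to first gridline: x 0.4850, y 0.8000 (then +1.1547 / +2.0000)
    (0,1) via x @ 0.4850  # hit
  → r_1 = 0.4850
beam 2: φ=-45°, α=255°
  direction (-0.2588, -0.9659); cell (1,1); t to first gridline: x 1.6228, y 0.4141 (then +3.8637 / +1.0353)
    (1,0) via y @ 0.4141  # hit
  → r_2 = 0.4141
beam 3: φ=45°, α=345°
  direction (0.9659, -0.2588); cell (1,1); t to first gridline: x 0.6005, y 1.5455 (then +1.0353 / +3.8637)
    (2,1) via x @ 0.6005
    (2,0) via y @ 1.5455  # hit
  → r_3 = 1.5455
beam 4: φ=90°, α=30°
  direction (0.8660, 0.5000); cell (1,1); t to first gridline: x 0.6697, y 1.2000 (then +1.1547 / +2.0000)
    (2,1) via x @ 0.6697
    (2,2) via y @ 1.2000
    (3,2) via x @ 1.8244
    (4,2) via x @ 2.9791
    (4,3) via y @ 3.2000
    (5,3) via x @ 4.1338
    (5,4) via y @ 5.2000
    (6,4) via x @ 5.2885
    (7,4) via x @ 6.4432  # hit
  → r_4 = 6.4432

ranges = [0.4850, 0.4141, 1.5455, 6.4432]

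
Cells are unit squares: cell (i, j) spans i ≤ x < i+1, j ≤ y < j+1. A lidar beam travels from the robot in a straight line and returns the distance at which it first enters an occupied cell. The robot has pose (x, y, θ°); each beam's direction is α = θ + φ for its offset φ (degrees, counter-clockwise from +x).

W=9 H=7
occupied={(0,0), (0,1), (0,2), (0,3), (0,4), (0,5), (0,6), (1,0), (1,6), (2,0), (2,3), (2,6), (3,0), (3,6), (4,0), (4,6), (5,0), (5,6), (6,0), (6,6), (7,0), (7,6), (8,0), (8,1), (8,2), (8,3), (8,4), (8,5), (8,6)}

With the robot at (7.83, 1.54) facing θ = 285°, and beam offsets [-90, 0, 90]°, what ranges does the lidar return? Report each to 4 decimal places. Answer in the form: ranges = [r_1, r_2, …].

beam 1: φ=-90°, α=195°
  dir = (cos 195°, sin 195°) = (-0.9659, -0.2588); from cell (7,1)
  next x-line at t=0.8593, next y-line at t=2.0864; Δt_x=1.0353, Δt_y=3.8637
    x: enter (6,1) at t=0.8593
    x: enter (5,1) at t=1.8946
    y: enter (5,0) at t=2.0864 ← occupied
  → r_1 = 2.0864
beam 2: φ=0°, α=285°
  dir = (cos 285°, sin 285°) = (0.2588, -0.9659); from cell (7,1)
  next x-line at t=0.6568, next y-line at t=0.5590; Δt_x=3.8637, Δt_y=1.0353
    y: enter (7,0) at t=0.5590 ← occupied
  → r_2 = 0.5590
beam 3: φ=90°, α=15°
  dir = (cos 15°, sin 15°) = (0.9659, 0.2588); from cell (7,1)
  next x-line at t=0.1760, next y-line at t=1.7773; Δt_x=1.0353, Δt_y=3.8637
    x: enter (8,1) at t=0.1760 ← occupied
  → r_3 = 0.1760

ranges = [2.0864, 0.5590, 0.1760]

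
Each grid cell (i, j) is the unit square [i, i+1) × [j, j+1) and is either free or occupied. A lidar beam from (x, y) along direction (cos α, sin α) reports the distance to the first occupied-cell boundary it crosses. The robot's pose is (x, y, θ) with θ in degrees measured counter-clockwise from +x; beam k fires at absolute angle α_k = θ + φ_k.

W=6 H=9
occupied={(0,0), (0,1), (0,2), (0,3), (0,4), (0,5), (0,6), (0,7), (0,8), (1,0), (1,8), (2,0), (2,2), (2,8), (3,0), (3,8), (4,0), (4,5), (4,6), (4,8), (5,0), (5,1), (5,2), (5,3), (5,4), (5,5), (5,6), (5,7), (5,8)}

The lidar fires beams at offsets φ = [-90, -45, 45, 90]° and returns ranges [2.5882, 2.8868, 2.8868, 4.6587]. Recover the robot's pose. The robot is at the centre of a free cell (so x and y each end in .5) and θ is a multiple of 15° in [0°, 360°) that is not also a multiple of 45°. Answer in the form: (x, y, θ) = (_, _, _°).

Enumerate (i+0.5, j+0.5, θ) over the 25 free cells and 16 admissible headings. For each, cast all 4 beams and compare to the given ranges.
  (1.5, 4.5, 345°): beam 1 = 1.9319 ≠ 2.5882 ✗
  (4.5, 7.5, 165°): beam 1 = 0.5176 ≠ 2.5882 ✗
  (2.5, 1.5, 165°): beam 1 = 0.5176 ≠ 2.5882 ✗
  …
  (3.5, 5.5, 195°): r_1=2.5882, r_2=2.8868, r_3=2.8868, r_4=4.6587 — all match ✓
No second candidate reproduces the full scan.

(x, y, θ) = (3.5, 5.5, 195°)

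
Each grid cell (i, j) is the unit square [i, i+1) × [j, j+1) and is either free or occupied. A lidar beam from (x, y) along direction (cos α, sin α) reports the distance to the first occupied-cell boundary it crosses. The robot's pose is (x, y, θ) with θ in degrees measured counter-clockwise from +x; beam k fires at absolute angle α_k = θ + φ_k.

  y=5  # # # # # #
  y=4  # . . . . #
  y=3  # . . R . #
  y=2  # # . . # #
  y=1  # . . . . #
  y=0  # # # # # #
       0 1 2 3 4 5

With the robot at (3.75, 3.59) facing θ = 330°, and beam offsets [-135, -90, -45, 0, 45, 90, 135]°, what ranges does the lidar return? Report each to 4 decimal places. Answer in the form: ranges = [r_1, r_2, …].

beam 1: φ=-135°, α=195°
  d=(-0.9659,-0.2588)  start (3,3)  tX=0.7765 tY=2.2796  stride 1/|dx|=1.0353 1/|dy|=3.8637
    cross x-line → (2,3), t=0.7765
    cross x-line → (1,3), t=1.8117
    cross y-line → (1,2), t=2.2796 (wall)
  → r_1 = 2.2796
beam 2: φ=-90°, α=240°
  d=(-0.5000,-0.8660)  start (3,3)  tX=1.5000 tY=0.6813  stride 1/|dx|=2.0000 1/|dy|=1.1547
    cross y-line → (3,2), t=0.6813
    cross x-line → (2,2), t=1.5000
    cross y-line → (2,1), t=1.8360
    cross y-line → (2,0), t=2.9907 (wall)
  → r_2 = 2.9907
beam 3: φ=-45°, α=285°
  d=(0.2588,-0.9659)  start (3,3)  tX=0.9659 tY=0.6108  stride 1/|dx|=3.8637 1/|dy|=1.0353
    cross y-line → (3,2), t=0.6108
    cross x-line → (4,2), t=0.9659 (wall)
  → r_3 = 0.9659
beam 4: φ=0°, α=330°
  d=(0.8660,-0.5000)  start (3,3)  tX=0.2887 tY=1.1800  stride 1/|dx|=1.1547 1/|dy|=2.0000
    cross x-line → (4,3), t=0.2887
    cross y-line → (4,2), t=1.1800 (wall)
  → r_4 = 1.1800
beam 5: φ=45°, α=15°
  d=(0.9659,0.2588)  start (3,3)  tX=0.2588 tY=1.5841  stride 1/|dx|=1.0353 1/|dy|=3.8637
    cross x-line → (4,3), t=0.2588
    cross x-line → (5,3), t=1.2941 (wall)
  → r_5 = 1.2941
beam 6: φ=90°, α=60°
  d=(0.5000,0.8660)  start (3,3)  tX=0.5000 tY=0.4734  stride 1/|dx|=2.0000 1/|dy|=1.1547
    cross y-line → (3,4), t=0.4734
    cross x-line → (4,4), t=0.5000
    cross y-line → (4,5), t=1.6281 (wall)
  → r_6 = 1.6281
beam 7: φ=135°, α=105°
  d=(-0.2588,0.9659)  start (3,3)  tX=2.8978 tY=0.4245  stride 1/|dx|=3.8637 1/|dy|=1.0353
    cross y-line → (3,4), t=0.4245
    cross y-line → (3,5), t=1.4597 (wall)
  → r_7 = 1.4597

ranges = [2.2796, 2.9907, 0.9659, 1.1800, 1.2941, 1.6281, 1.4597]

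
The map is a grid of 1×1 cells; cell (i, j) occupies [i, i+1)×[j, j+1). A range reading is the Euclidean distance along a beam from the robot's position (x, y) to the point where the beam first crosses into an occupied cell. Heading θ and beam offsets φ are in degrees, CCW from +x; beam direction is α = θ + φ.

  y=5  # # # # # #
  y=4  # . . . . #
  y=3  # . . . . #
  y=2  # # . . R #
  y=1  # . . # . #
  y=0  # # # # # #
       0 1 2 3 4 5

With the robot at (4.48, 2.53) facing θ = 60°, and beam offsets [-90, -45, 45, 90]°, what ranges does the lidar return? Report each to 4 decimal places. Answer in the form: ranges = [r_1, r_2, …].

ranges = [0.6004, 0.5383, 2.5571, 4.0184]

beam 1: φ=-90°, α=330°
  cosα=0.8660 sinα=-0.5000 | (4,2) | tMaxX 0.6004 tMaxY 1.0600 | tΔX 1.1547 tΔY 2.0000
    t=0.6004 [x] (5,2) — stop
  → r_1 = 0.6004
beam 2: φ=-45°, α=15°
  cosα=0.9659 sinα=0.2588 | (4,2) | tMaxX 0.5383 tMaxY 1.8159 | tΔX 1.0353 tΔY 3.8637
    t=0.5383 [x] (5,2) — stop
  → r_2 = 0.5383
beam 3: φ=45°, α=105°
  cosα=-0.2588 sinα=0.9659 | (4,2) | tMaxX 1.8546 tMaxY 0.4866 | tΔX 3.8637 tΔY 1.0353
    t=0.4866 [y] (4,3)
    t=1.5219 [y] (4,4)
    t=1.8546 [x] (3,4)
    t=2.5571 [y] (3,5) — stop
  → r_3 = 2.5571
beam 4: φ=90°, α=150°
  cosα=-0.8660 sinα=0.5000 | (4,2) | tMaxX 0.5543 tMaxY 0.9400 | tΔX 1.1547 tΔY 2.0000
    t=0.5543 [x] (3,2)
    t=0.9400 [y] (3,3)
    t=1.7090 [x] (2,3)
    t=2.8637 [x] (1,3)
    t=2.9400 [y] (1,4)
    t=4.0184 [x] (0,4) — stop
  → r_4 = 4.0184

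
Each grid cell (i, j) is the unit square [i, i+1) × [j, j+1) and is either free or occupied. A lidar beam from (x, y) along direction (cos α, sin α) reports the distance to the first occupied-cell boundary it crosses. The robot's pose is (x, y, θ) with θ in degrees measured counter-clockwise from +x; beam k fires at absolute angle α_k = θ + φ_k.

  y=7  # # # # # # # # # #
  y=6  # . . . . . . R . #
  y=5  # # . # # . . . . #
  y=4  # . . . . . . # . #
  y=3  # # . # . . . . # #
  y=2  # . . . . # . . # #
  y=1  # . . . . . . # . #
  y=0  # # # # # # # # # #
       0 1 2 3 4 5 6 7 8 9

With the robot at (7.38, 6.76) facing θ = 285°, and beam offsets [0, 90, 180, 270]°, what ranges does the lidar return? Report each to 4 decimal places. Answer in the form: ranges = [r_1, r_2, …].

beam 1: φ=0°, α=285°
  direction (0.2588, -0.9659); cell (7,6); t to first gridline: x 2.3955, y 0.7868 (then +3.8637 / +1.0353)
    (7,5) via y @ 0.7868
    (7,4) via y @ 1.8221  # hit
  → r_1 = 1.8221
beam 2: φ=90°, α=15°
  direction (0.9659, 0.2588); cell (7,6); t to first gridline: x 0.6419, y 0.9273 (then +1.0353 / +3.8637)
    (8,6) via x @ 0.6419
    (8,7) via y @ 0.9273  # hit
  → r_2 = 0.9273
beam 3: φ=180°, α=105°
  direction (-0.2588, 0.9659); cell (7,6); t to first gridline: x 1.4682, y 0.2485 (then +3.8637 / +1.0353)
    (7,7) via y @ 0.2485  # hit
  → r_3 = 0.2485
beam 4: φ=270°, α=195°
  direction (-0.9659, -0.2588); cell (7,6); t to first gridline: x 0.3934, y 2.9364 (then +1.0353 / +3.8637)
    (6,6) via x @ 0.3934
    (5,6) via x @ 1.4287
    (4,6) via x @ 2.4640
    (4,5) via y @ 2.9364  # hit
  → r_4 = 2.9364

ranges = [1.8221, 0.9273, 0.2485, 2.9364]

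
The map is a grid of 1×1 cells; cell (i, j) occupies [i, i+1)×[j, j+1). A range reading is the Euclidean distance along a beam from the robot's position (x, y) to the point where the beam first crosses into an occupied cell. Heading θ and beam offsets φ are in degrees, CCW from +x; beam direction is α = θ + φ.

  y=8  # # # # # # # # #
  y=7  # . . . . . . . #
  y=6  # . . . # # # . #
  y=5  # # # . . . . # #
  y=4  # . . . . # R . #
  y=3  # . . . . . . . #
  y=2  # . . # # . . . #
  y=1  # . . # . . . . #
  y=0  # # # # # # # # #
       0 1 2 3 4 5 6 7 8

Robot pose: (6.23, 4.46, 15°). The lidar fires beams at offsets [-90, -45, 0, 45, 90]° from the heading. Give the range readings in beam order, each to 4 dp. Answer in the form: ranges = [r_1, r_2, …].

beam 1: φ=-90°, α=285°
  cosα=0.2588 sinα=-0.9659 | (6,4) | tMaxX 2.9751 tMaxY 0.4762 | tΔX 3.8637 tΔY 1.0353
    t=0.4762 [y] (6,3)
    t=1.5115 [y] (6,2)
    t=2.5468 [y] (6,1)
    t=2.9751 [x] (7,1)
    t=3.5821 [y] (7,0) — stop
  → r_1 = 3.5821
beam 2: φ=-45°, α=330°
  cosα=0.8660 sinα=-0.5000 | (6,4) | tMaxX 0.8891 tMaxY 0.9200 | tΔX 1.1547 tΔY 2.0000
    t=0.8891 [x] (7,4)
    t=0.9200 [y] (7,3)
    t=2.0438 [x] (8,3) — stop
  → r_2 = 2.0438
beam 3: φ=0°, α=15°
  cosα=0.9659 sinα=0.2588 | (6,4) | tMaxX 0.7972 tMaxY 2.0864 | tΔX 1.0353 tΔY 3.8637
    t=0.7972 [x] (7,4)
    t=1.8324 [x] (8,4) — stop
  → r_3 = 1.8324
beam 4: φ=45°, α=60°
  cosα=0.5000 sinα=0.8660 | (6,4) | tMaxX 1.5400 tMaxY 0.6235 | tΔX 2.0000 tΔY 1.1547
    t=0.6235 [y] (6,5)
    t=1.5400 [x] (7,5) — stop
  → r_4 = 1.5400
beam 5: φ=90°, α=105°
  cosα=-0.2588 sinα=0.9659 | (6,4) | tMaxX 0.8887 tMaxY 0.5590 | tΔX 3.8637 tΔY 1.0353
    t=0.5590 [y] (6,5)
    t=0.8887 [x] (5,5)
    t=1.5943 [y] (5,6) — stop
  → r_5 = 1.5943

ranges = [3.5821, 2.0438, 1.8324, 1.5400, 1.5943]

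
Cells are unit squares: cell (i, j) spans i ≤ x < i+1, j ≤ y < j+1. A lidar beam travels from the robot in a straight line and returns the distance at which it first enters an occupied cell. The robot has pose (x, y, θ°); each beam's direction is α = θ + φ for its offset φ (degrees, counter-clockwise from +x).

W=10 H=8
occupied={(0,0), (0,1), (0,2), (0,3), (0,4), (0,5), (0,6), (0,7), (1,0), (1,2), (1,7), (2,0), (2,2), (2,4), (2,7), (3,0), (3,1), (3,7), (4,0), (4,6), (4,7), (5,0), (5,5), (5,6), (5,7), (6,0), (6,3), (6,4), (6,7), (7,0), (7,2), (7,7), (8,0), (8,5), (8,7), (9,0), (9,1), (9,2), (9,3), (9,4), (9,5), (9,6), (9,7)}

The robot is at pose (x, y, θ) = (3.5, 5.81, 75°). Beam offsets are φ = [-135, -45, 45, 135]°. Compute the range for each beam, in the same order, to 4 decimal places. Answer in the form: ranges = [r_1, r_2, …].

beam 1: φ=-135°, α=300°
  d=(0.5000,-0.8660)  start (3,5)  tX=1.0000 tY=0.9353  stride 1/|dx|=2.0000 1/|dy|=1.1547
    cross y-line → (3,4), t=0.9353
    cross x-line → (4,4), t=1.0000
    cross y-line → (4,3), t=2.0900
    cross x-line → (5,3), t=3.0000
    cross y-line → (5,2), t=3.2447
    cross y-line → (5,1), t=4.3994
    cross x-line → (6,1), t=5.0000
    cross y-line → (6,0), t=5.5541 (wall)
  → r_1 = 5.5541
beam 2: φ=-45°, α=30°
  d=(0.8660,0.5000)  start (3,5)  tX=0.5774 tY=0.3800  stride 1/|dx|=1.1547 1/|dy|=2.0000
    cross y-line → (3,6), t=0.3800
    cross x-line → (4,6), t=0.5774 (wall)
  → r_2 = 0.5774
beam 3: φ=45°, α=120°
  d=(-0.5000,0.8660)  start (3,5)  tX=1.0000 tY=0.2194  stride 1/|dx|=2.0000 1/|dy|=1.1547
    cross y-line → (3,6), t=0.2194
    cross x-line → (2,6), t=1.0000
    cross y-line → (2,7), t=1.3741 (wall)
  → r_3 = 1.3741
beam 4: φ=135°, α=210°
  d=(-0.8660,-0.5000)  start (3,5)  tX=0.5774 tY=1.6200  stride 1/|dx|=1.1547 1/|dy|=2.0000
    cross x-line → (2,5), t=0.5774
    cross y-line → (2,4), t=1.6200 (wall)
  → r_4 = 1.6200

ranges = [5.5541, 0.5774, 1.3741, 1.6200]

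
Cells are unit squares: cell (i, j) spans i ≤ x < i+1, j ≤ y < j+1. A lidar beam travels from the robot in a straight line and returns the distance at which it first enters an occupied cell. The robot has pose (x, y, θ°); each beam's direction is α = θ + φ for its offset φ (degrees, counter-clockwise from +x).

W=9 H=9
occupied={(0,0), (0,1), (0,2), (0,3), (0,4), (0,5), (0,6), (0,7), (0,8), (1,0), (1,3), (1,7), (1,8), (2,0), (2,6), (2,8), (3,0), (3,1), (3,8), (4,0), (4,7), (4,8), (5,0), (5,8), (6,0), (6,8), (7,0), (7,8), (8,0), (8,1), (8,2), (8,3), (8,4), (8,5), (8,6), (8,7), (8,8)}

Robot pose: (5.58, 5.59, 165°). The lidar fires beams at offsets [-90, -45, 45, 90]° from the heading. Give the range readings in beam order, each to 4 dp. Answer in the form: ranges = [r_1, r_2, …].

ranges = [2.4950, 1.6281, 4.1338, 4.7519]

beam 1: φ=-90°, α=75°
  direction (0.2588, 0.9659); cell (5,5); t to first gridline: x 1.6228, y 0.4245 (then +3.8637 / +1.0353)
    (5,6) via y @ 0.4245
    (5,7) via y @ 1.4597
    (6,7) via x @ 1.6228
    (6,8) via y @ 2.4950  # hit
  → r_1 = 2.4950
beam 2: φ=-45°, α=120°
  direction (-0.5000, 0.8660); cell (5,5); t to first gridline: x 1.1600, y 0.4734 (then +2.0000 / +1.1547)
    (5,6) via y @ 0.4734
    (4,6) via x @ 1.1600
    (4,7) via y @ 1.6281  # hit
  → r_2 = 1.6281
beam 3: φ=45°, α=210°
  direction (-0.8660, -0.5000); cell (5,5); t to first gridline: x 0.6697, y 1.1800 (then +1.1547 / +2.0000)
    (4,5) via x @ 0.6697
    (4,4) via y @ 1.1800
    (3,4) via x @ 1.8244
    (2,4) via x @ 2.9791
    (2,3) via y @ 3.1800
    (1,3) via x @ 4.1338  # hit
  → r_3 = 4.1338
beam 4: φ=90°, α=255°
  direction (-0.2588, -0.9659); cell (5,5); t to first gridline: x 2.2409, y 0.6108 (then +3.8637 / +1.0353)
    (5,4) via y @ 0.6108
    (5,3) via y @ 1.6461
    (4,3) via x @ 2.2409
    (4,2) via y @ 2.6814
    (4,1) via y @ 3.7166
    (4,0) via y @ 4.7519  # hit
  → r_4 = 4.7519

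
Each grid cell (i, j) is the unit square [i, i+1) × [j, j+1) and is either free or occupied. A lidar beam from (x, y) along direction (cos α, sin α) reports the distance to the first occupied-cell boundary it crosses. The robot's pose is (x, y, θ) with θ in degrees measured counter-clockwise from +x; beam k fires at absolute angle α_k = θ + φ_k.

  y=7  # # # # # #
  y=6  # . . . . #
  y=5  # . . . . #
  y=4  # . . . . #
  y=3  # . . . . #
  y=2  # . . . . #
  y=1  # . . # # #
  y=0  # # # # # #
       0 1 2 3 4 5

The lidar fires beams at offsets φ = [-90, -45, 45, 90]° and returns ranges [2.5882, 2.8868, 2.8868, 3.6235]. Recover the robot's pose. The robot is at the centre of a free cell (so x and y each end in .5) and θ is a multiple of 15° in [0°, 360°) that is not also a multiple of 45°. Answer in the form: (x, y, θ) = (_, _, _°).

(x, y, θ) = (3.5, 4.5, 165°)

Enumerate (i+0.5, j+0.5, θ) over the 22 free cells and 16 admissible headings. For each, cast all 4 beams and compare to the given ranges.
  (4.5, 4.5, 285°): beam 1 = 3.6235 ≠ 2.5882 ✗
  (1.5, 3.5, 150°): beam 1 = 4.0415 ≠ 2.5882 ✗
  (3.5, 6.5, 345°): beam 1 = 5.6940 ≠ 2.5882 ✗
  (2.5, 4.5, 105°): beam 3 = 1.7321 ≠ 2.8868 ✗
  …
  (3.5, 4.5, 165°): r_1=2.5882, r_2=2.8868, r_3=2.8868, r_4=3.6235 — all match ✓
No second candidate reproduces the full scan.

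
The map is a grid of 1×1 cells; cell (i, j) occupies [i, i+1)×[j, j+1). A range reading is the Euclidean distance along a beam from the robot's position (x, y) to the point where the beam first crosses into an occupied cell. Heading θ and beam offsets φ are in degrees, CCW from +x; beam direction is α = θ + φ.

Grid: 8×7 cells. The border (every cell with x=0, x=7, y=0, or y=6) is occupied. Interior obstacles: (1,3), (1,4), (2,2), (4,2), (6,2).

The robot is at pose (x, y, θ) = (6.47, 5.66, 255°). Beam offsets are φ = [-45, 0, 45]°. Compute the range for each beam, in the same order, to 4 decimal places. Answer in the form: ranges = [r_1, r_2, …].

ranges = [5.1615, 4.8244, 1.0600]

beam 1: φ=-45°, α=210°
  dir = (cos 210°, sin 210°) = (-0.8660, -0.5000); from cell (6,5)
  next x-line at t=0.5427, next y-line at t=1.3200; Δt_x=1.1547, Δt_y=2.0000
    x: enter (5,5) at t=0.5427
    y: enter (5,4) at t=1.3200
    x: enter (4,4) at t=1.6974
    x: enter (3,4) at t=2.8521
    y: enter (3,3) at t=3.3200
    x: enter (2,3) at t=4.0068
    x: enter (1,3) at t=5.1615 ← occupied
  → r_1 = 5.1615
beam 2: φ=0°, α=255°
  dir = (cos 255°, sin 255°) = (-0.2588, -0.9659); from cell (6,5)
  next x-line at t=1.8159, next y-line at t=0.6833; Δt_x=3.8637, Δt_y=1.0353
    y: enter (6,4) at t=0.6833
    y: enter (6,3) at t=1.7186
    x: enter (5,3) at t=1.8159
    y: enter (5,2) at t=2.7538
    y: enter (5,1) at t=3.7891
    y: enter (5,0) at t=4.8244 ← occupied
  → r_2 = 4.8244
beam 3: φ=45°, α=300°
  dir = (cos 300°, sin 300°) = (0.5000, -0.8660); from cell (6,5)
  next x-line at t=1.0600, next y-line at t=0.7621; Δt_x=2.0000, Δt_y=1.1547
    y: enter (6,4) at t=0.7621
    x: enter (7,4) at t=1.0600 ← occupied
  → r_3 = 1.0600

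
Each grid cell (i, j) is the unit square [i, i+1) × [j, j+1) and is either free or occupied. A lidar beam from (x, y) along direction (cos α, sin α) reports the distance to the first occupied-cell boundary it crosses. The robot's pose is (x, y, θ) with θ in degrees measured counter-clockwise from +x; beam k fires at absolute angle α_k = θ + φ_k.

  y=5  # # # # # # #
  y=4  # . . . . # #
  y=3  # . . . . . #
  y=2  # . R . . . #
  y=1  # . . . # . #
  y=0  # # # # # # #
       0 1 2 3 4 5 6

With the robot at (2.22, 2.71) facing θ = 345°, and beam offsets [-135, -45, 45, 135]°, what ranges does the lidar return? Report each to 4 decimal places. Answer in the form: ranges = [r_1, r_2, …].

beam 1: φ=-135°, α=210°
  dir = (cos 210°, sin 210°) = (-0.8660, -0.5000); from cell (2,2)
  next x-line at t=0.2540, next y-line at t=1.4200; Δt_x=1.1547, Δt_y=2.0000
    x: enter (1,2) at t=0.2540
    x: enter (0,2) at t=1.4087 ← occupied
  → r_1 = 1.4087
beam 2: φ=-45°, α=300°
  dir = (cos 300°, sin 300°) = (0.5000, -0.8660); from cell (2,2)
  next x-line at t=1.5600, next y-line at t=0.8198; Δt_x=2.0000, Δt_y=1.1547
    y: enter (2,1) at t=0.8198
    x: enter (3,1) at t=1.5600
    y: enter (3,0) at t=1.9745 ← occupied
  → r_2 = 1.9745
beam 3: φ=45°, α=30°
  dir = (cos 30°, sin 30°) = (0.8660, 0.5000); from cell (2,2)
  next x-line at t=0.9007, next y-line at t=0.5800; Δt_x=1.1547, Δt_y=2.0000
    y: enter (2,3) at t=0.5800
    x: enter (3,3) at t=0.9007
    x: enter (4,3) at t=2.0554
    y: enter (4,4) at t=2.5800
    x: enter (5,4) at t=3.2101 ← occupied
  → r_3 = 3.2101
beam 4: φ=135°, α=120°
  dir = (cos 120°, sin 120°) = (-0.5000, 0.8660); from cell (2,2)
  next x-line at t=0.4400, next y-line at t=0.3349; Δt_x=2.0000, Δt_y=1.1547
    y: enter (2,3) at t=0.3349
    x: enter (1,3) at t=0.4400
    y: enter (1,4) at t=1.4896
    x: enter (0,4) at t=2.4400 ← occupied
  → r_4 = 2.4400

ranges = [1.4087, 1.9745, 3.2101, 2.4400]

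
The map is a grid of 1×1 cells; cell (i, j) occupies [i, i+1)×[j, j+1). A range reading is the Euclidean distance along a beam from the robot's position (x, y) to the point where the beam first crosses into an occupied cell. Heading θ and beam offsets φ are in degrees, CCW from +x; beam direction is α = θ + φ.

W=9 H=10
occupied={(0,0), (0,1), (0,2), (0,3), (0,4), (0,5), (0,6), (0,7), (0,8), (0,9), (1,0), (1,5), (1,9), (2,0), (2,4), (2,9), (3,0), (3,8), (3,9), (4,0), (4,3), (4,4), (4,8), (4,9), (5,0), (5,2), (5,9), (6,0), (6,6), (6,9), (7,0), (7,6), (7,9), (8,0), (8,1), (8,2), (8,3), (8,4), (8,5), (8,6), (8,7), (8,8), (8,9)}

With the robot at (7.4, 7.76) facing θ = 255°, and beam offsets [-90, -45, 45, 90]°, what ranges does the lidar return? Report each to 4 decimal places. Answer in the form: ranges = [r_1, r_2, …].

ranges = [2.4847, 1.5200, 0.8776, 0.6212]

beam 1: φ=-90°, α=165°
  dir = (cos 165°, sin 165°) = (-0.9659, 0.2588); from cell (7,7)
  next x-line at t=0.4141, next y-line at t=0.9273; Δt_x=1.0353, Δt_y=3.8637
    x: enter (6,7) at t=0.4141
    y: enter (6,8) at t=0.9273
    x: enter (5,8) at t=1.4494
    x: enter (4,8) at t=2.4847 ← occupied
  → r_1 = 2.4847
beam 2: φ=-45°, α=210°
  dir = (cos 210°, sin 210°) = (-0.8660, -0.5000); from cell (7,7)
  next x-line at t=0.4619, next y-line at t=1.5200; Δt_x=1.1547, Δt_y=2.0000
    x: enter (6,7) at t=0.4619
    y: enter (6,6) at t=1.5200 ← occupied
  → r_2 = 1.5200
beam 3: φ=45°, α=300°
  dir = (cos 300°, sin 300°) = (0.5000, -0.8660); from cell (7,7)
  next x-line at t=1.2000, next y-line at t=0.8776; Δt_x=2.0000, Δt_y=1.1547
    y: enter (7,6) at t=0.8776 ← occupied
  → r_3 = 0.8776
beam 4: φ=90°, α=345°
  dir = (cos 345°, sin 345°) = (0.9659, -0.2588); from cell (7,7)
  next x-line at t=0.6212, next y-line at t=2.9364; Δt_x=1.0353, Δt_y=3.8637
    x: enter (8,7) at t=0.6212 ← occupied
  → r_4 = 0.6212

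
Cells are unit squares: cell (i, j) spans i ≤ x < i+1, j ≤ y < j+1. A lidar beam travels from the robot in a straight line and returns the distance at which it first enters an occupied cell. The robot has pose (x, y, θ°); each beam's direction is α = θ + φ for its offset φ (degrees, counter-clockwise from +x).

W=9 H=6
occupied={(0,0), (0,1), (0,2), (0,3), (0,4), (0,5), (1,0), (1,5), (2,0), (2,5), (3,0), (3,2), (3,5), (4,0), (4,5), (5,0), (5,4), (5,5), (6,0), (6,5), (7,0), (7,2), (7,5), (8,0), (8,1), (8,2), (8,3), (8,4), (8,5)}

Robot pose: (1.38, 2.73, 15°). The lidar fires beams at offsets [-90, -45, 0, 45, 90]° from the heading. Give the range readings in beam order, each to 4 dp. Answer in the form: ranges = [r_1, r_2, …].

beam 1: φ=-90°, α=285°
  direction (0.2588, -0.9659); cell (1,2); t to first gridline: x 2.3955, y 0.7558 (then +3.8637 / +1.0353)
    (1,1) via y @ 0.7558
    (1,0) via y @ 1.7910  # hit
  → r_1 = 1.7910
beam 2: φ=-45°, α=330°
  direction (0.8660, -0.5000); cell (1,2); t to first gridline: x 0.7159, y 1.4600 (then +1.1547 / +2.0000)
    (2,2) via x @ 0.7159
    (2,1) via y @ 1.4600
    (3,1) via x @ 1.8706
    (4,1) via x @ 3.0253
    (4,0) via y @ 3.4600  # hit
  → r_2 = 3.4600
beam 3: φ=0°, α=15°
  direction (0.9659, 0.2588); cell (1,2); t to first gridline: x 0.6419, y 1.0432 (then +1.0353 / +3.8637)
    (2,2) via x @ 0.6419
    (2,3) via y @ 1.0432
    (3,3) via x @ 1.6771
    (4,3) via x @ 2.7124
    (5,3) via x @ 3.7477
    (6,3) via x @ 4.7830
    (6,4) via y @ 4.9069
    (7,4) via x @ 5.8183
    (8,4) via x @ 6.8535  # hit
  → r_3 = 6.8535
beam 4: φ=45°, α=60°
  direction (0.5000, 0.8660); cell (1,2); t to first gridline: x 1.2400, y 0.3118 (then +2.0000 / +1.1547)
    (1,3) via y @ 0.3118
    (2,3) via x @ 1.2400
    (2,4) via y @ 1.4665
    (2,5) via y @ 2.6212  # hit
  → r_4 = 2.6212
beam 5: φ=90°, α=105°
  direction (-0.2588, 0.9659); cell (1,2); t to first gridline: x 1.4682, y 0.2795 (then +3.8637 / +1.0353)
    (1,3) via y @ 0.2795
    (1,4) via y @ 1.3148
    (0,4) via x @ 1.4682  # hit
  → r_5 = 1.4682

ranges = [1.7910, 3.4600, 6.8535, 2.6212, 1.4682]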